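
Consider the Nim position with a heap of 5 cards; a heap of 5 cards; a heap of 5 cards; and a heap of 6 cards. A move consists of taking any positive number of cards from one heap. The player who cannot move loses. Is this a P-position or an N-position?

Compute the nim-sum pairwise:
5 XOR 5 = 0
0 XOR 5 = 5
5 XOR 6 = 3
The nim-sum is 3 ≠ 0, so this is an N-position: the player to move can win.

N-position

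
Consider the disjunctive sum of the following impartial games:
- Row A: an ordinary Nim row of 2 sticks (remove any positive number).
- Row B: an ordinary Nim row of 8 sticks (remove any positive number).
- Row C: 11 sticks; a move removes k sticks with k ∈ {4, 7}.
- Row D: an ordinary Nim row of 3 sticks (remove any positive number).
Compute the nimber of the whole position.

Row A is a plain Nim row of size 2, so its Grundy value is 2.
Row B is a plain Nim row of size 8, so its Grundy value is 8.
Grundy values for row C (subtraction set {4, 7}):
g(0) = mex{} = 0
g(1) = mex{} = 0
g(2) = mex{} = 0
g(3) = mex{} = 0
g(4) = mex{0} = 1
g(5) = mex{0} = 1
g(6) = mex{0} = 1
g(7) = mex{0} = 1
g(8) = mex{0,1} = 2
g(9) = mex{0,1} = 2
g(10) = mex{0,1} = 2
g(11) = mex{1} = 0
So g(11) = 0.
Row D is a plain Nim row of size 3, so its Grundy value is 3.
By the Sprague-Grundy theorem, the Grundy value of a sum of independent games is the XOR of the component values.
Combined value = 2 ⊕ 8 ⊕ 0 ⊕ 3 = 9.

9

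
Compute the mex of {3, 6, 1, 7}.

0

0 is not in the set, so the mex is 0.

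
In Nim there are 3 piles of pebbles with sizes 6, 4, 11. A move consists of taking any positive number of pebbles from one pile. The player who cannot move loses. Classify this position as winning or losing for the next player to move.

Winning position

Compute the nim-sum pairwise:
6 XOR 4 = 2
2 XOR 11 = 9
The nim-sum is 9 ≠ 0, so this is an N-position: the player to move can win.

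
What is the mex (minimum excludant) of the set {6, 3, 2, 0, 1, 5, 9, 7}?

4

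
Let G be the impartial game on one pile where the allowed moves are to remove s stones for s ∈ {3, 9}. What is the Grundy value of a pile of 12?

0

Compute g(0), g(1), … for moves {3, 9}:
k:     0  1  2  3  4  5  6  7  8  9 10 11 12
g(k):  0  0  0  1  1  1  0  0  0  1  1  1  0
So g(12) = 0.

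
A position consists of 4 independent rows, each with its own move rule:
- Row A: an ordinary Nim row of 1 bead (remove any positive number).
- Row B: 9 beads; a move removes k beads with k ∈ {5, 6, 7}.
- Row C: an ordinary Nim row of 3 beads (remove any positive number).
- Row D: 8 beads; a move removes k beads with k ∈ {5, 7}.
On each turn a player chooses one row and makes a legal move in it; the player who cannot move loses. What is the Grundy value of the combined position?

2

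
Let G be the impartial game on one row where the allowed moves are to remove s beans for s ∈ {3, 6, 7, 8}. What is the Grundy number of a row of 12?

0

Compute g(0), g(1), … for moves {3, 6, 7, 8}:
k:     0  1  2  3  4  5  6  7  8  9 10 11 12
g(k):  0  0  0  1  1  1  2  2  2  3  3  0  0
So g(12) = 0.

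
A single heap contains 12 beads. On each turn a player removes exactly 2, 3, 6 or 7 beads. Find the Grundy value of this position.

1

Grundy values for subtraction set {2, 3, 6, 7}:
k:     0  1  2  3  4  5  6  7  8  9 10 11 12
g(k):  0  0  1  1  2  0  3  1  2  0  0  1  1
So g(12) = 1.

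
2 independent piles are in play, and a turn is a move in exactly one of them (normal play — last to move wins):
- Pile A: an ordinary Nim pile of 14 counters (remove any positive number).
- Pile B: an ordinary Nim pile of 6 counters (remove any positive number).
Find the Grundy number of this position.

8

Pile A is a plain Nim pile of size 14, so its Grundy value is 14.
Pile B is a plain Nim pile of size 6, so its Grundy value is 6.
The value of a disjunctive sum is the nim-sum of the parts.
Combined value = 14 XOR 6 = 8.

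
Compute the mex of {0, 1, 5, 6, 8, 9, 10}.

2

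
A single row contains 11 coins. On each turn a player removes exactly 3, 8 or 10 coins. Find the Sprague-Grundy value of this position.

3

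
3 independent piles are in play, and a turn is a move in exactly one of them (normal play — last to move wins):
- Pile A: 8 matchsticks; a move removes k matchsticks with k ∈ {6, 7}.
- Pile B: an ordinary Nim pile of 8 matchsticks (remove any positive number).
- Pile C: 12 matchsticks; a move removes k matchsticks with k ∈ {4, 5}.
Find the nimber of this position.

9

For pile A, compute g(0), g(1), … with moves {6, 7}:
g(0) = mex{} = 0
g(1) = mex{} = 0
g(2) = mex{} = 0
g(3) = mex{} = 0
g(4) = mex{} = 0
g(5) = mex{} = 0
g(6) = mex{0} = 1
g(7) = mex{0} = 1
g(8) = mex{0} = 1
So g(8) = 1.
Pile B is a plain Nim pile of size 8, so its Grundy value is 8.
For pile C, compute g(0), g(1), … with moves {4, 5}:
k:     0  1  2  3  4  5  6  7  8  9 10 11 12
g(k):  0  0  0  0  1  1  1  1  2  0  0  0  0
So g(12) = 0.
By the Sprague-Grundy theorem, the Grundy value of a sum of independent games is the XOR of the component values.
Combined value = 1 ⊕ 8 ⊕ 0 = 9.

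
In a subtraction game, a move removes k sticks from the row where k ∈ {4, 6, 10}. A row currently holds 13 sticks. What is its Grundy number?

3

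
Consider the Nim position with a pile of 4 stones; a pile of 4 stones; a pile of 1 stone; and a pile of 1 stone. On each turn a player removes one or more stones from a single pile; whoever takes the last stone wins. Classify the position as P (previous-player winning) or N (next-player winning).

Write each in binary and XOR column by column:
  100  (4)
  100  (4)
  001  (1)
  001  (1)
  ---
  000  (0)
The nim-sum is 0, so this is a P-position: the player to move is in a losing position under optimal play.

P-position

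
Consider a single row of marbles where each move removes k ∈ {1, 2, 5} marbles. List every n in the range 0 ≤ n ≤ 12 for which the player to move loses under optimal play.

0, 3, 6, 9, 12

Build the Grundy sequence with g(k) = mex{g(k−s) : s ∈ {1, 2, 5}, s ≤ k}:
k:     0  1  2  3  4  5  6  7  8  9 10 11 12
g(k):  0  1  2  0  1  2  0  1  2  0  1  2  0
The P-positions (g = 0) in 0..12 are 0, 3, 6, 9, 12.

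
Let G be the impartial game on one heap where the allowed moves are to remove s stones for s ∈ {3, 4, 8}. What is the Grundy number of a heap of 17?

1

Grundy values for subtraction set {3, 4, 8}:
k:     0  1  2  3  4  5  6  7  8  9 10 11 12 13 14 15 16 17
g(k):  0  0  0  1  1  1  2  0  2  3  1  3  0  0  0  1  1  1
So g(17) = 1.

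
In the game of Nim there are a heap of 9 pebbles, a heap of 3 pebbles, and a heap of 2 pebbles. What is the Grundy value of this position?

8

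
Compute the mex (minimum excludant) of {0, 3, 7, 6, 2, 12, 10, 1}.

4

The values 0, 1, 2, 3 are all present; 4 is the first non-negative integer missing from the set.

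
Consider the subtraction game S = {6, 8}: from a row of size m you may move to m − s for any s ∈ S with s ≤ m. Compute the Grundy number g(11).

1

Grundy values for subtraction set {6, 8}:
g(0) = mex{} = 0
g(1) = mex{} = 0
g(2) = mex{} = 0
g(3) = mex{} = 0
g(4) = mex{} = 0
g(5) = mex{} = 0
g(6) = mex{0} = 1
g(7) = mex{0} = 1
g(8) = mex{0} = 1
g(9) = mex{0} = 1
g(10) = mex{0} = 1
g(11) = mex{0} = 1
So g(11) = 1.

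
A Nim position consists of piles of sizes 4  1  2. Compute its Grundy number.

Nim-sum: 4 XOR 1 XOR 2 = 7.

7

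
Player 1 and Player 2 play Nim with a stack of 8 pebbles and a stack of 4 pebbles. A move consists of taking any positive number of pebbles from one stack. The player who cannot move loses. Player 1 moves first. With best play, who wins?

Player 1 wins

Compute the nim-sum pairwise:
8 ^ 4 = 12
The nim-sum is 12 ≠ 0, so this is an N-position: the player to move can win; Player 1 has a winning move.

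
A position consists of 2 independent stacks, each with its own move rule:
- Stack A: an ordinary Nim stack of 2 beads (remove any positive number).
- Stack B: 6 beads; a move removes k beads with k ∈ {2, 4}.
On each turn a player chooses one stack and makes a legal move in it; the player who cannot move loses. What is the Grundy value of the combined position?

2

Stack A is a plain Nim stack of size 2, so its Grundy value is 2.
Build the Grundy sequence for stack B with g(k) = mex{g(k−s) : s ∈ {2, 4}, s ≤ k}:
k:     0  1  2  3  4  5  6
g(k):  0  0  1  1  2  2  0
So g(6) = 0.
By the Sprague-Grundy theorem, the Grundy value of a sum of independent games is the XOR of the component values.
Combined value = 2 XOR 0 = 2.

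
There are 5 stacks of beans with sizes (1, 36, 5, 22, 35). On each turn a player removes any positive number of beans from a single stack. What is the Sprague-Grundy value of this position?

Compute the nim-sum pairwise:
1 XOR 36 = 37
37 XOR 5 = 32
32 XOR 22 = 54
54 XOR 35 = 21

21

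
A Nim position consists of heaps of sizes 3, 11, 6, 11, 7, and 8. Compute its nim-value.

10

Write each in binary and XOR column by column:
  0011  (3)
  1011  (11)
  0110  (6)
  1011  (11)
  0111  (7)
  1000  (8)
  ----
  1010  (10)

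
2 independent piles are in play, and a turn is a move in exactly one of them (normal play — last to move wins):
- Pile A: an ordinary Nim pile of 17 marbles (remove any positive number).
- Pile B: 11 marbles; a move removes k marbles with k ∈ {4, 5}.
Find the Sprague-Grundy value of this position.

17

Pile A is a plain Nim pile of size 17, so its Grundy value is 17.
Grundy values for pile B (subtraction set {4, 5}):
k:     0  1  2  3  4  5  6  7  8  9 10 11
g(k):  0  0  0  0  1  1  1  1  2  0  0  0
So g(11) = 0.
The value of a disjunctive sum is the nim-sum of the parts.
Combined value = 17 XOR 0 = 17.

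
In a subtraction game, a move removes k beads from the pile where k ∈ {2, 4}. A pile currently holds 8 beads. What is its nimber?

1

Grundy values for subtraction set {2, 4}:
g(0) = mex{} = 0
g(1) = mex{} = 0
g(2) = mex{0} = 1
g(3) = mex{0} = 1
g(4) = mex{0,1} = 2
g(5) = mex{0,1} = 2
g(6) = mex{1,2} = 0
g(7) = mex{1,2} = 0
g(8) = mex{0,2} = 1
So g(8) = 1.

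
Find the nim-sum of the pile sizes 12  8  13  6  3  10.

Bitwise XOR of the heap sizes:
  1100  (12)
  1000  (8)
  1101  (13)
  0110  (6)
  0011  (3)
  1010  (10)
  ----
  0110  (6)

6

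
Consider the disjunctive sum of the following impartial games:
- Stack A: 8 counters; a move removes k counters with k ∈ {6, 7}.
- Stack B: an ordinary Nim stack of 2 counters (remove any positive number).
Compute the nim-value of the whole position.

3

Build the Grundy sequence for stack A with g(k) = mex{g(k−s) : s ∈ {6, 7}, s ≤ k}:
k:     0  1  2  3  4  5  6  7  8
g(k):  0  0  0  0  0  0  1  1  1
So g(8) = 1.
Stack B is a plain Nim stack of size 2, so its Grundy value is 2.
By the Sprague-Grundy theorem, the Grundy value of a sum of independent games is the XOR of the component values.
Combined value = 1 XOR 2 = 3.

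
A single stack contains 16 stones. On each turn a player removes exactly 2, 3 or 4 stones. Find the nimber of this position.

2

Compute g(0), g(1), … for moves {2, 3, 4}:
k:     0  1  2  3  4  5  6  7  8  9 10 11 12 13 14 15 16
g(k):  0  0  1  1  2  2  0  0  1  1  2  2  0  0  1  1  2
So g(16) = 2.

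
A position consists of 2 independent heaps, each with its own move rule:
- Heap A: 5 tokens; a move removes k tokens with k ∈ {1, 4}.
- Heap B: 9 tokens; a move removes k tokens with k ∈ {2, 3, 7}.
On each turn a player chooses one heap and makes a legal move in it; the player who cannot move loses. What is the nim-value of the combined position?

For heap A, compute g(0), g(1), … with moves {1, 4}:
g(0) = mex{} = 0
g(1) = mex{0} = 1
g(2) = mex{1} = 0
g(3) = mex{0} = 1
g(4) = mex{0,1} = 2
g(5) = mex{1,2} = 0
So g(5) = 0.
For heap B, compute g(0), g(1), … with moves {2, 3, 7}:
k:     0  1  2  3  4  5  6  7  8  9
g(k):  0  0  1  1  2  0  0  1  1  2
So g(9) = 2.
The value of a disjunctive sum is the nim-sum of the parts.
Combined value = 0 ⊕ 2 = 2.

2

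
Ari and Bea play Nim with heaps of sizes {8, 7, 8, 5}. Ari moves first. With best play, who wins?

Ari wins

Nim-sum: 8 ^ 7 ^ 8 ^ 5 = 2.
The nim-sum is 2 ≠ 0, so this is an N-position: the player to move can win; Ari has a winning move.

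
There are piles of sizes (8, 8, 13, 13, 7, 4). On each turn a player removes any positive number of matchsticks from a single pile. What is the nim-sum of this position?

Nim-sum: 8 ⊕ 8 ⊕ 13 ⊕ 13 ⊕ 7 ⊕ 4 = 3.

3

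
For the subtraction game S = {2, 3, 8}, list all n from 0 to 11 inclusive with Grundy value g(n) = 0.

0, 1, 5, 6, 10, 11

Compute g(0), g(1), … for moves {2, 3, 8}:
k:     0  1  2  3  4  5  6  7  8  9 10 11
g(k):  0  0  1  1  2  0  0  1  1  2  0  0
The P-positions (g = 0) in 0..11 are 0, 1, 5, 6, 10, 11.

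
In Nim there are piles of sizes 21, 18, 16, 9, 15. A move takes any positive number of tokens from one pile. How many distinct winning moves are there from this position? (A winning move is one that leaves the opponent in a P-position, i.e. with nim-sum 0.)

3

Compute the nim-sum pairwise:
21 ⊕ 18 = 7
7 ⊕ 16 = 23
23 ⊕ 9 = 30
30 ⊕ 15 = 17
The overall nim-sum is X = 17. A pile of size p has a winning move iff p XOR X < p (reduce it to p XOR X).
  21: 21 XOR 17 = 4 < 21 — winning move (to 4).
  18: 18 XOR 17 = 3 < 18 — winning move (to 3).
  16: 16 XOR 17 = 1 < 16 — winning move (to 1).
  9: 9 XOR 17 = 24 ≥ 9 — no move.
  15: 15 XOR 17 = 30 ≥ 15 — no move.
That gives 3 winning moves.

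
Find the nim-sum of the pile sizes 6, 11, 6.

11

Nim-sum: 6 ⊕ 11 ⊕ 6 = 11.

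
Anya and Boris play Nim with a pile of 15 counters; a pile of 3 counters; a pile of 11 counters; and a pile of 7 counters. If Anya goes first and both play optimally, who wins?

Boris wins

Compute the nim-sum pairwise:
15 ⊕ 3 = 12
12 ⊕ 11 = 7
7 ⊕ 7 = 0
The nim-sum is 0, so this is a P-position: the player to move is in a losing position under optimal play; Anya is about to move from it and so loses — Boris wins.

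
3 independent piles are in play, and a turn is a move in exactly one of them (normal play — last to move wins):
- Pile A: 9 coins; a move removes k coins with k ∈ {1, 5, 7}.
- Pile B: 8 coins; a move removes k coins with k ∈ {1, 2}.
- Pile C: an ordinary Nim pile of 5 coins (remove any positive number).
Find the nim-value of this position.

6

Build the Grundy sequence for pile A with g(k) = mex{g(k−s) : s ∈ {1, 5, 7}, s ≤ k}:
k:     0  1  2  3  4  5  6  7  8  9
g(k):  0  1  0  1  0  1  0  1  0  1
So g(9) = 1.
Grundy values for pile B (subtraction set {1, 2}):
g(0) = mex{} = 0
g(1) = mex{0} = 1
g(2) = mex{0,1} = 2
g(3) = mex{1,2} = 0
g(4) = mex{0,2} = 1
g(5) = mex{0,1} = 2
g(6) = mex{1,2} = 0
g(7) = mex{0,2} = 1
g(8) = mex{0,1} = 2
So g(8) = 2.
Pile C is a plain Nim pile of size 5, so its Grundy value is 5.
The value of a disjunctive sum is the nim-sum of the parts.
Combined value = 1 XOR 2 XOR 5 = 6.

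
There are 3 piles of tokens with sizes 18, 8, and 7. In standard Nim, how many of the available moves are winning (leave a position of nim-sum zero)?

1

Compute the nim-sum pairwise:
18 ⊕ 8 = 26
26 ⊕ 7 = 29
The overall nim-sum is X = 29. A pile of size p has a winning move iff p XOR X < p (reduce it to p XOR X).
  18: 18 XOR 29 = 15 < 18 — winning move (to 15).
  8: 8 XOR 29 = 21 ≥ 8 — no move.
  7: 7 XOR 29 = 26 ≥ 7 — no move.
That gives 1 winning move.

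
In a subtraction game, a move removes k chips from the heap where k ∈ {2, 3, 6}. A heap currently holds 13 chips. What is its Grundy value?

Compute g(0), g(1), … for moves {2, 3, 6}:
k:     0  1  2  3  4  5  6  7  8  9 10 11 12 13
g(k):  0  0  1  1  2  0  3  1  2  0  0  1  1  2
So g(13) = 2.

2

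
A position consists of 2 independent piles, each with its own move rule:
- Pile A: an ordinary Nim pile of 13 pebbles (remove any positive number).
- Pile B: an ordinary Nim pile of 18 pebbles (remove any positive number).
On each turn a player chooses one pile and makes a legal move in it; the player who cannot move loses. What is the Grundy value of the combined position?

Pile A is a plain Nim pile of size 13, so its Grundy value is 13.
Pile B is a plain Nim pile of size 18, so its Grundy value is 18.
The value of a disjunctive sum is the nim-sum of the parts.
Combined value = 13 ⊕ 18 = 31.

31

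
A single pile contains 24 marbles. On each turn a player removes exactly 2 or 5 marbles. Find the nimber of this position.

Build the Grundy sequence with g(k) = mex{g(k−s) : s ∈ {2, 5}, s ≤ k}:
k:     0  1  2  3  4  5  6  7  8  9 10 11 12 13 14 15 16 17 18 19 20 21 22 23 24
g(k):  0  0  1  1  0  2  1  0  0  1  1  0  2  1  0  0  1  1  0  2  1  0  0  1  1
So g(24) = 1.

1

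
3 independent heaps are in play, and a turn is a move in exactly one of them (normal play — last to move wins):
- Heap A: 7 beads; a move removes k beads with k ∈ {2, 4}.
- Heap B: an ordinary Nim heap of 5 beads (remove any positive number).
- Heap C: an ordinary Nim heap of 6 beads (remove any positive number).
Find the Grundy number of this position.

For heap A, compute g(0), g(1), … with moves {2, 4}:
g(0) = mex{} = 0
g(1) = mex{} = 0
g(2) = mex{0} = 1
g(3) = mex{0} = 1
g(4) = mex{0,1} = 2
g(5) = mex{0,1} = 2
g(6) = mex{1,2} = 0
g(7) = mex{1,2} = 0
So g(7) = 0.
Heap B is a plain Nim heap of size 5, so its Grundy value is 5.
Heap C is a plain Nim heap of size 6, so its Grundy value is 6.
By the Sprague-Grundy theorem, the Grundy value of a sum of independent games is the XOR of the component values.
Combined value = 0 XOR 5 XOR 6 = 3.

3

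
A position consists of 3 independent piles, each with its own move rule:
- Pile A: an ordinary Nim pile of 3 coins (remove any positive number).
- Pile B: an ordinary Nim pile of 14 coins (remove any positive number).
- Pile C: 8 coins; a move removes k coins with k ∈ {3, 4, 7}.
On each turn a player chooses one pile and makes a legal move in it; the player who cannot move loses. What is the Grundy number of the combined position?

Pile A is a plain Nim pile of size 3, so its Grundy value is 3.
Pile B is a plain Nim pile of size 14, so its Grundy value is 14.
Grundy values for pile C (subtraction set {3, 4, 7}):
k:     0  1  2  3  4  5  6  7  8
g(k):  0  0  0  1  1  1  2  2  2
So g(8) = 2.
By the Sprague-Grundy theorem, the Grundy value of a sum of independent games is the XOR of the component values.
Combined value = 3 XOR 14 XOR 2 = 15.

15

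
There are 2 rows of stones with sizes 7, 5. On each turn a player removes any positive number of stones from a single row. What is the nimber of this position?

2

Bitwise XOR of the heap sizes:
  111  (7)
  101  (5)
  ---
  010  (2)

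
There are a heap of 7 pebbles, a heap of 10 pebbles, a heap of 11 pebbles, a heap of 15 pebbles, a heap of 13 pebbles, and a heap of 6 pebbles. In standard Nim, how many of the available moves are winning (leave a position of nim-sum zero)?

5

Nim-sum: 7 ^ 10 ^ 11 ^ 15 ^ 13 ^ 6 = 2.
The overall nim-sum is X = 2. A heap of size p has a winning move iff p XOR X < p (reduce it to p XOR X).
  7: 7 XOR 2 = 5 < 7 — winning move (to 5).
  10: 10 XOR 2 = 8 < 10 — winning move (to 8).
  11: 11 XOR 2 = 9 < 11 — winning move (to 9).
  15: 15 XOR 2 = 13 < 15 — winning move (to 13).
  13: 13 XOR 2 = 15 ≥ 13 — no move.
  6: 6 XOR 2 = 4 < 6 — winning move (to 4).
That gives 5 winning moves.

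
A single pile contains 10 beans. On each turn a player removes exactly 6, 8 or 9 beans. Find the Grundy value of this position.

1

Build the Grundy sequence with g(k) = mex{g(k−s) : s ∈ {6, 8, 9}, s ≤ k}:
g(0) = mex{} = 0
g(1) = mex{} = 0
g(2) = mex{} = 0
g(3) = mex{} = 0
g(4) = mex{} = 0
g(5) = mex{} = 0
g(6) = mex{0} = 1
g(7) = mex{0} = 1
g(8) = mex{0} = 1
g(9) = mex{0} = 1
g(10) = mex{0} = 1
So g(10) = 1.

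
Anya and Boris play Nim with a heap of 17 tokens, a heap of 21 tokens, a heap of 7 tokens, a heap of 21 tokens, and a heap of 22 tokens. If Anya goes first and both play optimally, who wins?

Nim-sum: 17 XOR 21 XOR 7 XOR 21 XOR 22 = 0.
The nim-sum is 0, so this is a P-position: the player to move is in a losing position under optimal play; Anya is about to move from it and so loses — Boris wins.

Boris wins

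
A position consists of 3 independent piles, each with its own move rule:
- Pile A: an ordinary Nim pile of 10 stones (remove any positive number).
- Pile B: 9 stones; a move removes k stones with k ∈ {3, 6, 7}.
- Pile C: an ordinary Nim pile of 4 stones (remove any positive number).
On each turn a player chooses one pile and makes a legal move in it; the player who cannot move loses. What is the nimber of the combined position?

13

Pile A is a plain Nim pile of size 10, so its Grundy value is 10.
For pile B, compute g(0), g(1), … with moves {3, 6, 7}:
k:     0  1  2  3  4  5  6  7  8  9
g(k):  0  0  0  1  1  1  2  2  2  3
So g(9) = 3.
Pile C is a plain Nim pile of size 4, so its Grundy value is 4.
The value of a disjunctive sum is the nim-sum of the parts.
Combined value = 10 XOR 3 XOR 4 = 13.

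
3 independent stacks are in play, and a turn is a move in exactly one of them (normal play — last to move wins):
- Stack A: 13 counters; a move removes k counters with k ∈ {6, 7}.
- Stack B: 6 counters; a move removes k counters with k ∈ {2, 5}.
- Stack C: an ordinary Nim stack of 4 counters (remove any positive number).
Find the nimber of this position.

Grundy values for stack A (subtraction set {6, 7}):
k:     0  1  2  3  4  5  6  7  8  9 10 11 12 13
g(k):  0  0  0  0  0  0  1  1  1  1  1  1  2  0
So g(13) = 0.
Grundy values for stack B (subtraction set {2, 5}):
g(0) = mex{} = 0
g(1) = mex{} = 0
g(2) = mex{0} = 1
g(3) = mex{0} = 1
g(4) = mex{1} = 0
g(5) = mex{0,1} = 2
g(6) = mex{0} = 1
So g(6) = 1.
Stack C is a plain Nim stack of size 4, so its Grundy value is 4.
By the Sprague-Grundy theorem, the Grundy value of a sum of independent games is the XOR of the component values.
Combined value = 0 XOR 1 XOR 4 = 5.

5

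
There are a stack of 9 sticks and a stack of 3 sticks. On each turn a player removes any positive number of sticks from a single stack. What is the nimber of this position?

10

Compute the nim-sum pairwise:
9 ^ 3 = 10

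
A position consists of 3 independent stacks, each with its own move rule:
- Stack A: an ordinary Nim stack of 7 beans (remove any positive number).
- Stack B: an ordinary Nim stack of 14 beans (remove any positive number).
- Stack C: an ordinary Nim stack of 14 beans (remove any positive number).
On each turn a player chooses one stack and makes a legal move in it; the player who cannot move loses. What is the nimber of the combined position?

7

Stack A is a plain Nim stack of size 7, so its Grundy value is 7.
Stack B is a plain Nim stack of size 14, so its Grundy value is 14.
Stack C is a plain Nim stack of size 14, so its Grundy value is 14.
The value of a disjunctive sum is the nim-sum of the parts.
Combined value = 7 XOR 14 XOR 14 = 7.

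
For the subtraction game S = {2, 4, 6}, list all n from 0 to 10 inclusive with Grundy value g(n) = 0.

0, 1, 8, 9

Compute g(0), g(1), … for moves {2, 4, 6}:
g(0) = mex{} = 0
g(1) = mex{} = 0
g(2) = mex{0} = 1
g(3) = mex{0} = 1
g(4) = mex{0,1} = 2
g(5) = mex{0,1} = 2
g(6) = mex{0,1,2} = 3
g(7) = mex{0,1,2} = 3
g(8) = mex{1,2,3} = 0
g(9) = mex{1,2,3} = 0
g(10) = mex{0,2,3} = 1
The P-positions (g = 0) in 0..10 are 0, 1, 8, 9.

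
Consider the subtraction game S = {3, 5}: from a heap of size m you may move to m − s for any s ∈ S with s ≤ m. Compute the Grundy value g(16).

0

Grundy values for subtraction set {3, 5}:
k:     0  1  2  3  4  5  6  7  8  9 10 11 12 13 14 15 16
g(k):  0  0  0  1  1  1  2  2  0  0  0  1  1  1  2  2  0
So g(16) = 0.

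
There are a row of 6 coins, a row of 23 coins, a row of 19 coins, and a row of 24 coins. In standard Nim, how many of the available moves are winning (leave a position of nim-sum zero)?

Compute the nim-sum pairwise:
6 ^ 23 = 17
17 ^ 19 = 2
2 ^ 24 = 26
The overall nim-sum is X = 26. A row of size p has a winning move iff p XOR X < p (reduce it to p XOR X).
  6: 6 XOR 26 = 28 ≥ 6 — no move.
  23: 23 XOR 26 = 13 < 23 — winning move (to 13).
  19: 19 XOR 26 = 9 < 19 — winning move (to 9).
  24: 24 XOR 26 = 2 < 24 — winning move (to 2).
That gives 3 winning moves.

3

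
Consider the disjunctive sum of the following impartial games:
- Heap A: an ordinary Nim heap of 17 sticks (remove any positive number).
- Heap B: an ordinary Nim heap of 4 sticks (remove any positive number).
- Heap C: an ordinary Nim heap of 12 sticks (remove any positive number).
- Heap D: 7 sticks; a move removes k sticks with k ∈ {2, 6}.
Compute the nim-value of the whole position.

24

Heap A is a plain Nim heap of size 17, so its Grundy value is 17.
Heap B is a plain Nim heap of size 4, so its Grundy value is 4.
Heap C is a plain Nim heap of size 12, so its Grundy value is 12.
Build the Grundy sequence for heap D with g(k) = mex{g(k−s) : s ∈ {2, 6}, s ≤ k}:
g(0) = mex{} = 0
g(1) = mex{} = 0
g(2) = mex{0} = 1
g(3) = mex{0} = 1
g(4) = mex{1} = 0
g(5) = mex{1} = 0
g(6) = mex{0} = 1
g(7) = mex{0} = 1
So g(7) = 1.
By the Sprague-Grundy theorem, the Grundy value of a sum of independent games is the XOR of the component values.
Combined value = 17 ⊕ 4 ⊕ 12 ⊕ 1 = 24.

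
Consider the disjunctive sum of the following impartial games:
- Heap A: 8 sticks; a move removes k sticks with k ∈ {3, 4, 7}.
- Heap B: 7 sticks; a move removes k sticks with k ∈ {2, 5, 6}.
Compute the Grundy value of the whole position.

Build the Grundy sequence for heap A with g(k) = mex{g(k−s) : s ∈ {3, 4, 7}, s ≤ k}:
k:     0  1  2  3  4  5  6  7  8
g(k):  0  0  0  1  1  1  2  2  2
So g(8) = 2.
Grundy values for heap B (subtraction set {2, 5, 6}):
k:     0  1  2  3  4  5  6  7
g(k):  0  0  1  1  0  2  1  3
So g(7) = 3.
The value of a disjunctive sum is the nim-sum of the parts.
Combined value = 2 ⊕ 3 = 1.

1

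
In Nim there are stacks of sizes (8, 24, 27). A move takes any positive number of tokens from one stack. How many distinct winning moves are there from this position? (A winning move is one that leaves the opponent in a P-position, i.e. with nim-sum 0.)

Nim-sum: 8 ⊕ 24 ⊕ 27 = 11.
The overall nim-sum is X = 11. A stack of size p has a winning move iff p XOR X < p (reduce it to p XOR X).
  8: 8 XOR 11 = 3 < 8 — winning move (to 3).
  24: 24 XOR 11 = 19 < 24 — winning move (to 19).
  27: 27 XOR 11 = 16 < 27 — winning move (to 16).
That gives 3 winning moves.

3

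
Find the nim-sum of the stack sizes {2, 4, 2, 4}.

Nim-sum: 2 XOR 4 XOR 2 XOR 4 = 0.

0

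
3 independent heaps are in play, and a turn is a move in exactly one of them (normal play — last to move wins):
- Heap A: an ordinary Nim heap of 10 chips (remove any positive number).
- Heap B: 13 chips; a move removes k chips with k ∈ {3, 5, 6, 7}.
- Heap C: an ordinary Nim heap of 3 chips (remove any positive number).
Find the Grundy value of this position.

8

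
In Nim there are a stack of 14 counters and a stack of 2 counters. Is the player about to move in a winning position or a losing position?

In binary:
  1110  (14)
  0010  (2)
  ----
  1100  (12)
The nim-sum is 12 ≠ 0, so this is an N-position: the player to move can win.

Winning position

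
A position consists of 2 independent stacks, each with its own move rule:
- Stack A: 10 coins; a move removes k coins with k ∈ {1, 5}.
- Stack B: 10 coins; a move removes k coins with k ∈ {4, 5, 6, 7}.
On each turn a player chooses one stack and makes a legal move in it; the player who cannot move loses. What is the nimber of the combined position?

2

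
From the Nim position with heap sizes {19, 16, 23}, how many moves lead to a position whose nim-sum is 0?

3

Compute the nim-sum pairwise:
19 ⊕ 16 = 3
3 ⊕ 23 = 20
The overall nim-sum is X = 20. A heap of size p has a winning move iff p XOR X < p (reduce it to p XOR X).
  19: 19 XOR 20 = 7 < 19 — winning move (to 7).
  16: 16 XOR 20 = 4 < 16 — winning move (to 4).
  23: 23 XOR 20 = 3 < 23 — winning move (to 3).
That gives 3 winning moves.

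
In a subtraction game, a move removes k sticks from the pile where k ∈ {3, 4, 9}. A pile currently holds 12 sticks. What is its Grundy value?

Grundy values for subtraction set {3, 4, 9}:
g(0) = mex{} = 0
g(1) = mex{} = 0
g(2) = mex{} = 0
g(3) = mex{0} = 1
g(4) = mex{0} = 1
g(5) = mex{0} = 1
g(6) = mex{0,1} = 2
g(7) = mex{1} = 0
g(8) = mex{1} = 0
g(9) = mex{0,1,2} = 3
g(10) = mex{0,2} = 1
g(11) = mex{0} = 1
g(12) = mex{0,1,3} = 2
So g(12) = 2.

2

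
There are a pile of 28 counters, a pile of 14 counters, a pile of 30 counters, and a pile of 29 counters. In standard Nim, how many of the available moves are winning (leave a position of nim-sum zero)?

3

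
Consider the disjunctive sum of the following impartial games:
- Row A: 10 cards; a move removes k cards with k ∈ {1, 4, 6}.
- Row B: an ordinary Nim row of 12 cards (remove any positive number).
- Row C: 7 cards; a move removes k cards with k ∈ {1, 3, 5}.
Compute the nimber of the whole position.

Grundy values for row A (subtraction set {1, 4, 6}):
g(0) = mex{} = 0
g(1) = mex{0} = 1
g(2) = mex{1} = 0
g(3) = mex{0} = 1
g(4) = mex{0,1} = 2
g(5) = mex{1,2} = 0
g(6) = mex{0} = 1
g(7) = mex{1} = 0
g(8) = mex{0,2} = 1
g(9) = mex{0,1} = 2
g(10) = mex{1,2} = 0
So g(10) = 0.
Row B is a plain Nim row of size 12, so its Grundy value is 12.
Grundy values for row C (subtraction set {1, 3, 5}):
k:     0  1  2  3  4  5  6  7
g(k):  0  1  0  1  0  1  0  1
So g(7) = 1.
The value of a disjunctive sum is the nim-sum of the parts.
Combined value = 0 XOR 12 XOR 1 = 13.

13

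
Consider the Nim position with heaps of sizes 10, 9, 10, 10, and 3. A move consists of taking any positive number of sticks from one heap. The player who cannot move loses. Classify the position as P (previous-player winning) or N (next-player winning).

Compute the nim-sum pairwise:
10 ⊕ 9 = 3
3 ⊕ 10 = 9
9 ⊕ 10 = 3
3 ⊕ 3 = 0
The nim-sum is 0, so this is a P-position: the player to move is in a losing position under optimal play.

P-position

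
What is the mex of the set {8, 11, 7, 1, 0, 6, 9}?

2

The values 0, 1 are all present; 2 is the first non-negative integer missing from the set.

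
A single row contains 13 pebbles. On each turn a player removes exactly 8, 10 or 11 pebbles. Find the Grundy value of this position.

1

Build the Grundy sequence with g(k) = mex{g(k−s) : s ∈ {8, 10, 11}, s ≤ k}:
k:     0  1  2  3  4  5  6  7  8  9 10 11 12 13
g(k):  0  0  0  0  0  0  0  0  1  1  1  1  1  1
So g(13) = 1.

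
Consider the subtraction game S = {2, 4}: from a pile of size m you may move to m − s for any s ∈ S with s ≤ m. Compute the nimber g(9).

1

Compute g(0), g(1), … for moves {2, 4}:
k:     0  1  2  3  4  5  6  7  8  9
g(k):  0  0  1  1  2  2  0  0  1  1
So g(9) = 1.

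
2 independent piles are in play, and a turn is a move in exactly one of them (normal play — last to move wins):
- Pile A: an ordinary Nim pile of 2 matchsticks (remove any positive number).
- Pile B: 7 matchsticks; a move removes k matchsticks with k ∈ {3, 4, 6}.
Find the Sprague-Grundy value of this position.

0

Pile A is a plain Nim pile of size 2, so its Grundy value is 2.
Build the Grundy sequence for pile B with g(k) = mex{g(k−s) : s ∈ {3, 4, 6}, s ≤ k}:
k:     0  1  2  3  4  5  6  7
g(k):  0  0  0  1  1  1  2  2
So g(7) = 2.
The value of a disjunctive sum is the nim-sum of the parts.
Combined value = 2 ⊕ 2 = 0.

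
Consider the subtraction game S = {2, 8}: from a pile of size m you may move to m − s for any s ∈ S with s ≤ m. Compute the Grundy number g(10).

0

Compute g(0), g(1), … for moves {2, 8}:
g(0) = mex{} = 0
g(1) = mex{} = 0
g(2) = mex{0} = 1
g(3) = mex{0} = 1
g(4) = mex{1} = 0
g(5) = mex{1} = 0
g(6) = mex{0} = 1
g(7) = mex{0} = 1
g(8) = mex{0,1} = 2
g(9) = mex{0,1} = 2
g(10) = mex{1,2} = 0
So g(10) = 0.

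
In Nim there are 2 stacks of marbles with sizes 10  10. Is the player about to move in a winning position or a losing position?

Losing position

Nim-sum: 10 ⊕ 10 = 0.
The nim-sum is 0, so this is a P-position: the player to move is in a losing position under optimal play.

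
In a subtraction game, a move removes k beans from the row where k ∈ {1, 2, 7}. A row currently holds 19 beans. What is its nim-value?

Compute g(0), g(1), … for moves {1, 2, 7}:
k:     0  1  2  3  4  5  6  7  8  9 10 11 12 13 14 15 16 17 18 19
g(k):  0  1  2  0  1  2  0  1  2  0  1  2  0  1  2  0  1  2  0  1
So g(19) = 1.

1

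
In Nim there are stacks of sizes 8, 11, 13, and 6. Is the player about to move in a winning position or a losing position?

Winning position

Compute the nim-sum pairwise:
8 ^ 11 = 3
3 ^ 13 = 14
14 ^ 6 = 8
The nim-sum is 8 ≠ 0, so this is an N-position: the player to move can win.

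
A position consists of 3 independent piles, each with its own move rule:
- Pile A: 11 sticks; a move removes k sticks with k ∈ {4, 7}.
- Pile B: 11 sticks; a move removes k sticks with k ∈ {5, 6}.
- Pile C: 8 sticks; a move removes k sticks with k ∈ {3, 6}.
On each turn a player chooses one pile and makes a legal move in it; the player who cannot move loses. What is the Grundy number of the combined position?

For pile A, compute g(0), g(1), … with moves {4, 7}:
k:     0  1  2  3  4  5  6  7  8  9 10 11
g(k):  0  0  0  0  1  1  1  1  2  2  2  0
So g(11) = 0.
Grundy values for pile B (subtraction set {5, 6}):
g(0) = mex{} = 0
g(1) = mex{} = 0
g(2) = mex{} = 0
g(3) = mex{} = 0
g(4) = mex{} = 0
g(5) = mex{0} = 1
g(6) = mex{0} = 1
g(7) = mex{0} = 1
g(8) = mex{0} = 1
g(9) = mex{0} = 1
g(10) = mex{0,1} = 2
g(11) = mex{1} = 0
So g(11) = 0.
Build the Grundy sequence for pile C with g(k) = mex{g(k−s) : s ∈ {3, 6}, s ≤ k}:
k:     0  1  2  3  4  5  6  7  8
g(k):  0  0  0  1  1  1  2  2  2
So g(8) = 2.
By the Sprague-Grundy theorem, the Grundy value of a sum of independent games is the XOR of the component values.
Combined value = 0 XOR 0 XOR 2 = 2.

2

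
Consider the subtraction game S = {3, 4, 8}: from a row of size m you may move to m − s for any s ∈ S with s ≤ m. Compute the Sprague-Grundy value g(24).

0

Compute g(0), g(1), … for moves {3, 4, 8}:
k:     0  1  2  3  4  5  6  7  8  9 10 11 12 13 14 15 16 17 18 19 20 21 22 23 24
g(k):  0  0  0  1  1  1  2  0  2  3  1  3  0  0  0  1  1  1  2  0  2  3  1  3  0
So g(24) = 0.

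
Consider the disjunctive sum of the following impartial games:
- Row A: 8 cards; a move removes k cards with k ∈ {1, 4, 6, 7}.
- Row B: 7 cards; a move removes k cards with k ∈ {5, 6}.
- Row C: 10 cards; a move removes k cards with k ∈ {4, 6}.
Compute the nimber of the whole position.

Build the Grundy sequence for row A with g(k) = mex{g(k−s) : s ∈ {1, 4, 6, 7}, s ≤ k}:
k:     0  1  2  3  4  5  6  7  8
g(k):  0  1  0  1  2  0  1  2  3
So g(8) = 3.
For row B, compute g(0), g(1), … with moves {5, 6}:
k:     0  1  2  3  4  5  6  7
g(k):  0  0  0  0  0  1  1  1
So g(7) = 1.
Grundy values for row C (subtraction set {4, 6}):
g(0) = mex{} = 0
g(1) = mex{} = 0
g(2) = mex{} = 0
g(3) = mex{} = 0
g(4) = mex{0} = 1
g(5) = mex{0} = 1
g(6) = mex{0} = 1
g(7) = mex{0} = 1
g(8) = mex{0,1} = 2
g(9) = mex{0,1} = 2
g(10) = mex{1} = 0
So g(10) = 0.
By the Sprague-Grundy theorem, the Grundy value of a sum of independent games is the XOR of the component values.
Combined value = 3 XOR 1 XOR 0 = 2.

2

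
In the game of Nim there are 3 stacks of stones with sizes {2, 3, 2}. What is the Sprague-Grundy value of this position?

3

Bitwise XOR of the heap sizes:
  10  (2)
  11  (3)
  10  (2)
  --
  11  (3)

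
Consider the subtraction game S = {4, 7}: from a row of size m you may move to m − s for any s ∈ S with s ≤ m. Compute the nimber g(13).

0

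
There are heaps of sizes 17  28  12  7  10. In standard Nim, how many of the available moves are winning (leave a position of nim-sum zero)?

Compute the nim-sum pairwise:
17 ^ 28 = 13
13 ^ 12 = 1
1 ^ 7 = 6
6 ^ 10 = 12
The overall nim-sum is X = 12. A heap of size p has a winning move iff p XOR X < p (reduce it to p XOR X).
  17: 17 XOR 12 = 29 ≥ 17 — no move.
  28: 28 XOR 12 = 16 < 28 — winning move (to 16).
  12: 12 XOR 12 = 0 < 12 — winning move (to 0).
  7: 7 XOR 12 = 11 ≥ 7 — no move.
  10: 10 XOR 12 = 6 < 10 — winning move (to 6).
That gives 3 winning moves.

3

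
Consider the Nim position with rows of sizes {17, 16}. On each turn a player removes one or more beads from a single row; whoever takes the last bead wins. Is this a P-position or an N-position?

N-position

Write each in binary and XOR column by column:
  10001  (17)
  10000  (16)
  -----
  00001  (1)
The nim-sum is 1 ≠ 0, so this is an N-position: the player to move can win.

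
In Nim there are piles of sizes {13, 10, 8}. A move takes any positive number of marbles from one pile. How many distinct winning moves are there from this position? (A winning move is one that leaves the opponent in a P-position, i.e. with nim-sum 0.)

Bitwise XOR of the heap sizes:
  1101  (13)
  1010  (10)
  1000  (8)
  ----
  1111  (15)
The overall nim-sum is X = 15. A pile of size p has a winning move iff p XOR X < p (reduce it to p XOR X).
  13: 13 XOR 15 = 2 < 13 — winning move (to 2).
  10: 10 XOR 15 = 5 < 10 — winning move (to 5).
  8: 8 XOR 15 = 7 < 8 — winning move (to 7).
That gives 3 winning moves.

3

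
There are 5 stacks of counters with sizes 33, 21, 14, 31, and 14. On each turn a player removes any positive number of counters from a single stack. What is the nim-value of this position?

43

Write each in binary and XOR column by column:
  100001  (33)
  010101  (21)
  001110  (14)
  011111  (31)
  001110  (14)
  ------
  101011  (43)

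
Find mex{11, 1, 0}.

The values 0, 1 are all present; 2 is the first non-negative integer missing from the set.

2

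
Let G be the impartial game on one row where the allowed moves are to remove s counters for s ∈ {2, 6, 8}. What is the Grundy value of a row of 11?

3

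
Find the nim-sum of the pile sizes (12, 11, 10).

Compute the nim-sum pairwise:
12 ⊕ 11 = 7
7 ⊕ 10 = 13

13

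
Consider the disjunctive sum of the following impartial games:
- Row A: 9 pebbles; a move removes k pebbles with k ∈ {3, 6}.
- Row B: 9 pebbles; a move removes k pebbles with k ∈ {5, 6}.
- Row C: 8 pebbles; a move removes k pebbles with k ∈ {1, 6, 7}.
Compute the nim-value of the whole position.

Build the Grundy sequence for row A with g(k) = mex{g(k−s) : s ∈ {3, 6}, s ≤ k}:
g(0) = mex{} = 0
g(1) = mex{} = 0
g(2) = mex{} = 0
g(3) = mex{0} = 1
g(4) = mex{0} = 1
g(5) = mex{0} = 1
g(6) = mex{0,1} = 2
g(7) = mex{0,1} = 2
g(8) = mex{0,1} = 2
g(9) = mex{1,2} = 0
So g(9) = 0.
For row B, compute g(0), g(1), … with moves {5, 6}:
g(0) = mex{} = 0
g(1) = mex{} = 0
g(2) = mex{} = 0
g(3) = mex{} = 0
g(4) = mex{} = 0
g(5) = mex{0} = 1
g(6) = mex{0} = 1
g(7) = mex{0} = 1
g(8) = mex{0} = 1
g(9) = mex{0} = 1
So g(9) = 1.
Build the Grundy sequence for row C with g(k) = mex{g(k−s) : s ∈ {1, 6, 7}, s ≤ k}:
g(0) = mex{} = 0
g(1) = mex{0} = 1
g(2) = mex{1} = 0
g(3) = mex{0} = 1
g(4) = mex{1} = 0
g(5) = mex{0} = 1
g(6) = mex{0,1} = 2
g(7) = mex{0,1,2} = 3
g(8) = mex{0,1,3} = 2
So g(8) = 2.
The value of a disjunctive sum is the nim-sum of the parts.
Combined value = 0 ⊕ 1 ⊕ 2 = 3.

3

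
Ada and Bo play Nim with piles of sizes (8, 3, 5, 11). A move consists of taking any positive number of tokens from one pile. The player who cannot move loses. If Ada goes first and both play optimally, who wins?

Ada wins

Write each in binary and XOR column by column:
  1000  (8)
  0011  (3)
  0101  (5)
  1011  (11)
  ----
  0101  (5)
The nim-sum is 5 ≠ 0, so this is an N-position: the player to move can win; Ada has a winning move.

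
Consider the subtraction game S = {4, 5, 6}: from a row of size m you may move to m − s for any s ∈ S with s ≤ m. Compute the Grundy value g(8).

2

Grundy values for subtraction set {4, 5, 6}:
k:     0  1  2  3  4  5  6  7  8
g(k):  0  0  0  0  1  1  1  1  2
So g(8) = 2.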